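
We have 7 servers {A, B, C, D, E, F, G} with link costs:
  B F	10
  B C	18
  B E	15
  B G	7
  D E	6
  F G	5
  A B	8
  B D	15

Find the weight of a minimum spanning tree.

59

Kruskal's algorithm — process edges by increasing weight (ties by edge label):
F G (5): add. Components now {A} {B} {C} {D} {E} {F,G}
D E (6): add. Components now {A} {B} {C} {D,E} {F,G}
B G (7): add. Components now {A} {B,F,G} {C} {D,E}
A B (8): add. Components now {A,B,F,G} {C} {D,E}
B F (10): skip — B and F already connected.
B D (15): add. Components now {A,B,D,E,F,G} {C}
B E (15): skip — B and E already connected.
B C (18): add. Components now {A,B,C,D,E,F,G}
MST edges: F G, D E, B G, A B, B D, B C; total weight 5+6+7+8+15+18 = 59.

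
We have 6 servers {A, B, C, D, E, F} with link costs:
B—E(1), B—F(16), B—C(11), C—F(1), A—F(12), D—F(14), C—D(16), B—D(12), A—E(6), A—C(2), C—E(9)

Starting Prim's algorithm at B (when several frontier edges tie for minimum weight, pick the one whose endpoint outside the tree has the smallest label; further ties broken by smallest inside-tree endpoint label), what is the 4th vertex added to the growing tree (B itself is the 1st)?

C

Grow the tree from B using Prim:
Step 1: cheapest edge leaving the tree is B—E (1); add E.
Step 2: cheapest edge leaving the tree is A—E (6); add A.
Step 3: cheapest edge leaving the tree is A—C (2); add C.
Step 4: cheapest edge leaving the tree is C—F (1); add F.
Step 5: cheapest edge leaving the tree is B—D (12); add D.
Vertex order: B, E, A, C, F, D. The 4th vertex is C.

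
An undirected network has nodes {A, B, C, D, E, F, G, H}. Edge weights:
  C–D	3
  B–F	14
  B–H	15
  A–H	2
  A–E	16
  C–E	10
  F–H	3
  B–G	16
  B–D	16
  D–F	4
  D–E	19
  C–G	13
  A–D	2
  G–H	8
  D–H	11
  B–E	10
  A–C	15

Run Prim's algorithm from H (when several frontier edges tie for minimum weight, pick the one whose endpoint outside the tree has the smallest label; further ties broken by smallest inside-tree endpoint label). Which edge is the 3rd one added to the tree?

C-D

Prim, starting at H.
Step 1: cheapest edge leaving the tree is A–H (2); add A.
Step 2: cheapest edge leaving the tree is A–D (2); add D.
Step 3: cheapest edge leaving the tree is C–D (3); add C.
Step 4: cheapest edge leaving the tree is F–H (3); add F.
Step 5: cheapest edge leaving the tree is G–H (8); add G.
Step 6: cheapest edge leaving the tree is C–E (10); add E.
Step 7: cheapest edge leaving the tree is B–E (10); add B.
The 3rd edge added is C–D.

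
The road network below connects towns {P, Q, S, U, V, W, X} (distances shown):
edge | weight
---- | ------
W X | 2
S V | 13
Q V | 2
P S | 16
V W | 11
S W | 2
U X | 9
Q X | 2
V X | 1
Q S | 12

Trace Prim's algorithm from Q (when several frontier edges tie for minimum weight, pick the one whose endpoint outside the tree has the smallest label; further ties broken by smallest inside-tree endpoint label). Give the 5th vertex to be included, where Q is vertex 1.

Grow the tree from Q using Prim:
Step 1: cheapest edge leaving the tree is Q V (2); add V.
Step 2: cheapest edge leaving the tree is V X (1); add X.
Step 3: cheapest edge leaving the tree is W X (2); add W.
Step 4: cheapest edge leaving the tree is S W (2); add S.
Step 5: cheapest edge leaving the tree is U X (9); add U.
Step 6: cheapest edge leaving the tree is P S (16); add P.
Vertex order: Q, V, X, W, S, U, P. The 5th vertex is S.

S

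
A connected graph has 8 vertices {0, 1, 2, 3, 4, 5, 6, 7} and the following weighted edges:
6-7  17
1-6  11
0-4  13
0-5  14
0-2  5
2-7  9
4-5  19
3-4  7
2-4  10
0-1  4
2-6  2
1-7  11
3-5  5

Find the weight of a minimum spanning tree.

42

Grow the tree from 7 using Prim:
Step 1: frontier [2-7 9, 1-7 11, 6-7 17] → take 2-7 (9); add 2.
Step 2: frontier [2-6 2, 0-2 5, 2-4 10, 1-7 11, 6-7 17] → take 2-6 (2); add 6.
Step 3: frontier [0-2 5, 2-4 10, 1-6 11, 1-7 11] → take 0-2 (5); add 0.
Step 4: frontier [0-1 4, 0-4 13, 0-5 14, 2-4 10, 1-6 11, 1-7 11] → take 0-1 (4); add 1.
Step 5: frontier [0-4 13, 0-5 14, 2-4 10] → take 2-4 (10); add 4.
Step 6: frontier [0-5 14, 3-4 7, 4-5 19] → take 3-4 (7); add 3.
Step 7: frontier [0-5 14, 3-5 5, 4-5 19] → take 3-5 (5); add 5.
MST edges: 2-7, 2-6, 0-2, 0-1, 2-4, 3-4, 3-5; total weight 9+2+5+4+10+7+5 = 42.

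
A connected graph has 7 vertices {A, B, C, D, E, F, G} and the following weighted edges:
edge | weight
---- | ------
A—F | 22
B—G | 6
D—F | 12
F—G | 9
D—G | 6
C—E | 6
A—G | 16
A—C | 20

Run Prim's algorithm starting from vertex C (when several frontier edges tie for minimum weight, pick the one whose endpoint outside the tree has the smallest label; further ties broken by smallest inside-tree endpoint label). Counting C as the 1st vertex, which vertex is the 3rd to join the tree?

A

Prim's algorithm from C:
Step 1: cheapest edge leaving the tree is C—E (6); add E.
Step 2: cheapest edge leaving the tree is A—C (20); add A.
Step 3: cheapest edge leaving the tree is A—G (16); add G.
Step 4: cheapest edge leaving the tree is B—G (6); add B.
Step 5: cheapest edge leaving the tree is D—G (6); add D.
Step 6: cheapest edge leaving the tree is F—G (9); add F.
Vertex order: C, E, A, G, B, D, F. The 3rd vertex is A.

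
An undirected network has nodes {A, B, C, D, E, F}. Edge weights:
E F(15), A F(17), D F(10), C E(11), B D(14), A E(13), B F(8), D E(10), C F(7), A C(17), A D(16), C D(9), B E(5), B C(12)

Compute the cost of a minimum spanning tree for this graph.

42

Sort edges by weight, then run Kruskal:
B E (5): add — endpoints in different components.
C F (7): add — endpoints in different components.
B F (8): add — endpoints in different components.
C D (9): add — endpoints in different components.
D E (10): skip — D and E already connected.
D F (10): skip — D and F already connected.
C E (11): skip — C and E already connected.
B C (12): skip — B and C already connected.
A E (13): add — endpoints in different components.
MST edges: B E, C F, B F, C D, A E; total weight 5+7+8+9+13 = 42.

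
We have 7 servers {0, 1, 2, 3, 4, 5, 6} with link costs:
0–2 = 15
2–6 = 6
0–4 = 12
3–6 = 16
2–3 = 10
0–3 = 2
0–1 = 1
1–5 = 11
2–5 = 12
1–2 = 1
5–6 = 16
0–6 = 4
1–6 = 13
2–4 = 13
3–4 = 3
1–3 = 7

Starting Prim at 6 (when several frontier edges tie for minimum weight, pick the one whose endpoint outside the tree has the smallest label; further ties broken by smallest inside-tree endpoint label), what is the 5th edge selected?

Prim, starting at 6.
Step 1: cheapest edge leaving the tree is 0–6 (4); add 0.
Step 2: cheapest edge leaving the tree is 0–1 (1); add 1.
Step 3: cheapest edge leaving the tree is 1–2 (1); add 2.
Step 4: cheapest edge leaving the tree is 0–3 (2); add 3.
Step 5: cheapest edge leaving the tree is 3–4 (3); add 4.
Step 6: cheapest edge leaving the tree is 1–5 (11); add 5.
The 5th edge added is 3–4.

3-4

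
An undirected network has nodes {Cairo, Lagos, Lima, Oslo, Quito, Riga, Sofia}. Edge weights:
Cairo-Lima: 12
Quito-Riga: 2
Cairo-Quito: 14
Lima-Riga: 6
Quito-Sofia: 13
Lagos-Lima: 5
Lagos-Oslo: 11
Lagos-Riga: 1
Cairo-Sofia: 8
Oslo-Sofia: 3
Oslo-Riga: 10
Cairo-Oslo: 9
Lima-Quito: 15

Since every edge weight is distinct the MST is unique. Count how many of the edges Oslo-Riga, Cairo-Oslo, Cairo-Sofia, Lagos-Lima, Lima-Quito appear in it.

Kruskal: consider edges lightest-first.
Lagos-Riga (1): add — endpoints in different components.
Quito-Riga (2): add — endpoints in different components.
Oslo-Sofia (3): add — endpoints in different components.
Lagos-Lima (5): add — endpoints in different components.
Lima-Riga (6): skip — Lima and Riga already connected.
Cairo-Sofia (8): add — endpoints in different components.
Cairo-Oslo (9): skip — Cairo and Oslo already connected.
Oslo-Riga (10): add — endpoints in different components.
MST edge set: {Lagos-Riga, Quito-Riga, Oslo-Sofia, Lagos-Lima, Cairo-Sofia, Oslo-Riga}.
Of the listed edges, {Oslo-Riga, Cairo-Sofia, Lagos-Lima} are in the MST → 3.

3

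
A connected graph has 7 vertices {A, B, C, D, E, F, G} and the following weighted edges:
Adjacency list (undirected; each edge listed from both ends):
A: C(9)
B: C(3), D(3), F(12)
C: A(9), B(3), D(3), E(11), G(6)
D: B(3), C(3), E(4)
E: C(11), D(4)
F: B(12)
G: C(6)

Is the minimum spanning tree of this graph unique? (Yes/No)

Kruskal's algorithm — process edges by increasing weight (ties by edge label):
B-C (3): add — endpoints in different components.
B-D (3): add — endpoints in different components.
C-D (3): skip — C and D already connected.
D-E (4): add — endpoints in different components.
C-G (6): add — endpoints in different components.
A-C (9): add — endpoints in different components.
C-E (11): skip — C and E already connected.
B-F (12): add — endpoints in different components.
Non-tree edge C-D has weight 3, equal to the heaviest edge on its tree cycle — swapping gives another MST of the same weight. Not unique.

No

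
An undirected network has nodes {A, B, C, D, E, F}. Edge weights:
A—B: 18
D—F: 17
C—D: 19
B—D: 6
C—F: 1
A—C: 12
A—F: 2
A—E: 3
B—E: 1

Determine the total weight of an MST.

13

Kruskal's algorithm — process edges by increasing weight (ties by edge label):
B—E (1): add. Components now {A} {B,E} {C} {D} {F}
C—F (1): add. Components now {A} {B,E} {C,F} {D}
A—F (2): add. Components now {A,C,F} {B,E} {D}
A—E (3): add. Components now {A,B,C,E,F} {D}
B—D (6): add. Components now {A,B,C,D,E,F}
MST edges: B—E, C—F, A—F, A—E, B—D; total weight 1+1+2+3+6 = 13.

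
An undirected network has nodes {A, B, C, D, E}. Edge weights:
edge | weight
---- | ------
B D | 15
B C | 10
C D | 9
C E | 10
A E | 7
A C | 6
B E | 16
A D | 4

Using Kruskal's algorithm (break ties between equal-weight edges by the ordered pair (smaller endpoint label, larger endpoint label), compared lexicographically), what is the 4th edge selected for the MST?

B-C

Kruskal: consider edges lightest-first.
A D (4): add — endpoints in different components.
A C (6): add — endpoints in different components.
A E (7): add — endpoints in different components.
C D (9): skip — C and D already connected.
B C (10): add — endpoints in different components.
The 4th edge added is B C.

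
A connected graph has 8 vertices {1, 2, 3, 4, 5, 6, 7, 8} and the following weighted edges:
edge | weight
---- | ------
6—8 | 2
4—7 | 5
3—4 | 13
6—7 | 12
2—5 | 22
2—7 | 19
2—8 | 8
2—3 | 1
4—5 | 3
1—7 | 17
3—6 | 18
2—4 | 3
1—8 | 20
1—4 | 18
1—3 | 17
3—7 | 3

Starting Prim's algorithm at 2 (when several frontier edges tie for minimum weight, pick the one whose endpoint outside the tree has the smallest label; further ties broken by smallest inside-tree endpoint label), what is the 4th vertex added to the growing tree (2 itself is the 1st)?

5

Grow the tree from 2 using Prim:
Step 1: cheapest edge leaving the tree is 2—3 (1); add 3.
Step 2: cheapest edge leaving the tree is 2—4 (3); add 4.
Step 3: cheapest edge leaving the tree is 4—5 (3); add 5.
Step 4: cheapest edge leaving the tree is 3—7 (3); add 7.
Step 5: cheapest edge leaving the tree is 2—8 (8); add 8.
Step 6: cheapest edge leaving the tree is 6—8 (2); add 6.
Step 7: cheapest edge leaving the tree is 1—3 (17); add 1.
Vertex order: 2, 3, 4, 5, 7, 8, 6, 1. The 4th vertex is 5.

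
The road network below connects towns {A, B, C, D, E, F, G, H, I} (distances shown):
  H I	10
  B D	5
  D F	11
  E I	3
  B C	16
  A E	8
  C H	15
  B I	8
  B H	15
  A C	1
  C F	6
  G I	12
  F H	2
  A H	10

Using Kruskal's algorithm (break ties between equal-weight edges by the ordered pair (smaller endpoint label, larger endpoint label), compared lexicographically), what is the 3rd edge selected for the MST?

Kruskal: consider edges lightest-first.
A C (1): add — endpoints in different components.
F H (2): add — endpoints in different components.
E I (3): add — endpoints in different components.
B D (5): add — endpoints in different components.
C F (6): add — endpoints in different components.
A E (8): add — endpoints in different components.
B I (8): add — endpoints in different components.
A H (10): skip — A and H already connected.
H I (10): skip — H and I already connected.
D F (11): skip — D and F already connected.
G I (12): add — endpoints in different components.
The 3rd edge added is E I.

E-I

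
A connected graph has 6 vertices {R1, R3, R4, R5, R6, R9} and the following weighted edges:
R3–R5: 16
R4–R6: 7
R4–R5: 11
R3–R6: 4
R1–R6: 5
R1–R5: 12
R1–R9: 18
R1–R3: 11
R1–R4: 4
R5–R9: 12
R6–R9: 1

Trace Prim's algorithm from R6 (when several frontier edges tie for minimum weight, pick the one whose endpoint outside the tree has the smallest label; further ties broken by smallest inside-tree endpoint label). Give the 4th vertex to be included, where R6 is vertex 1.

R1

Prim's algorithm from R6:
Step 1: cheapest edge leaving the tree is R6–R9 (1); add R9.
Step 2: cheapest edge leaving the tree is R3–R6 (4); add R3.
Step 3: cheapest edge leaving the tree is R1–R6 (5); add R1.
Step 4: cheapest edge leaving the tree is R1–R4 (4); add R4.
Step 5: cheapest edge leaving the tree is R4–R5 (11); add R5.
Vertex order: R6, R9, R3, R1, R4, R5. The 4th vertex is R1.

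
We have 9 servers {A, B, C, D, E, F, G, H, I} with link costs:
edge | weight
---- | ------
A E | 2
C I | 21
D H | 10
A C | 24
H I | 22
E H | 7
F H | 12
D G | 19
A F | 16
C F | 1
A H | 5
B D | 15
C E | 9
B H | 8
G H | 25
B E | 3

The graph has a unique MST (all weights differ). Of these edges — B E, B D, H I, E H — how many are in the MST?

Kruskal's algorithm — process edges by increasing weight (ties by edge label):
C F (1): add — endpoints in different components.
A E (2): add — endpoints in different components.
B E (3): add — endpoints in different components.
A H (5): add — endpoints in different components.
E H (7): skip — E and H already connected.
B H (8): skip — B and H already connected.
C E (9): add — endpoints in different components.
D H (10): add — endpoints in different components.
F H (12): skip — F and H already connected.
B D (15): skip — B and D already connected.
A F (16): skip — A and F already connected.
D G (19): add — endpoints in different components.
C I (21): add — endpoints in different components.
MST edge set: {C F, A E, B E, A H, C E, D H, D G, C I}.
Of the listed edges, {B E} are in the MST → 1.

1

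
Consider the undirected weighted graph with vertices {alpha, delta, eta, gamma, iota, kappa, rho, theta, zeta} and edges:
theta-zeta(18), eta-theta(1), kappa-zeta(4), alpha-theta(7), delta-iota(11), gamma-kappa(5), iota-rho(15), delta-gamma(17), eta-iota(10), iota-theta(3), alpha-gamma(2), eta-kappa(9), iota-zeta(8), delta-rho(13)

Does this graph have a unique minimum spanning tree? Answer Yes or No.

Kruskal's algorithm — process edges by increasing weight (ties by edge label):
eta-theta (1): add — endpoints in different components.
alpha-gamma (2): add — endpoints in different components.
iota-theta (3): add — endpoints in different components.
kappa-zeta (4): add — endpoints in different components.
gamma-kappa (5): add — endpoints in different components.
alpha-theta (7): add — endpoints in different components.
iota-zeta (8): skip — iota and zeta already connected.
eta-kappa (9): skip — kappa and eta already connected.
eta-iota (10): skip — eta and iota already connected.
delta-iota (11): add — endpoints in different components.
delta-rho (13): add — endpoints in different components.
Every non-tree edge has weight strictly greater than the heaviest edge on the tree path between its endpoints, so the MST is unique.

Yes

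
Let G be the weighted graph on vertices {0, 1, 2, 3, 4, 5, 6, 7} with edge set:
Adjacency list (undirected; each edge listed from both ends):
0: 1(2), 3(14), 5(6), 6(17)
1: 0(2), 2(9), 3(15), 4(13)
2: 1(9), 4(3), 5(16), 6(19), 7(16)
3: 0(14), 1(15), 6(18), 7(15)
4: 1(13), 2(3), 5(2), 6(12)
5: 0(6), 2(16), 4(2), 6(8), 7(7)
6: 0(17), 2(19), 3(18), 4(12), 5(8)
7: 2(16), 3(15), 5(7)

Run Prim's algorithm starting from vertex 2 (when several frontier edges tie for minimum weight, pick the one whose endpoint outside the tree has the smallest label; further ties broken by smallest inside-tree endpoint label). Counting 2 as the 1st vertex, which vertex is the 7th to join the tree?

6

Grow the tree from 2 using Prim:
Step 1: cheapest edge leaving the tree is 2 4 (3); add 4.
Step 2: cheapest edge leaving the tree is 4 5 (2); add 5.
Step 3: cheapest edge leaving the tree is 0 5 (6); add 0.
Step 4: cheapest edge leaving the tree is 0 1 (2); add 1.
Step 5: cheapest edge leaving the tree is 5 7 (7); add 7.
Step 6: cheapest edge leaving the tree is 5 6 (8); add 6.
Step 7: cheapest edge leaving the tree is 0 3 (14); add 3.
Vertex order: 2, 4, 5, 0, 1, 7, 6, 3. The 7th vertex is 6.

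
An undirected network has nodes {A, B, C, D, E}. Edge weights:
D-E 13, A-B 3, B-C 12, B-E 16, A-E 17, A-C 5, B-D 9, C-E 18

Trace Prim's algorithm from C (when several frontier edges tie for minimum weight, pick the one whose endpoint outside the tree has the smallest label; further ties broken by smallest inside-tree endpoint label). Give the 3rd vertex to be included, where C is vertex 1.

B

Prim, starting at C.
Step 1: frontier [A-C 5, B-C 12, C-E 18] → take A-C (5); add A.
Step 2: frontier [A-B 3, A-E 17, B-C 12, C-E 18] → take A-B (3); add B.
Step 3: frontier [A-E 17, B-D 9, B-E 16, C-E 18] → take B-D (9); add D.
Step 4: frontier [A-E 17, B-E 16, C-E 18, D-E 13] → take D-E (13); add E.
Vertex order: C, A, B, D, E. The 3rd vertex is B.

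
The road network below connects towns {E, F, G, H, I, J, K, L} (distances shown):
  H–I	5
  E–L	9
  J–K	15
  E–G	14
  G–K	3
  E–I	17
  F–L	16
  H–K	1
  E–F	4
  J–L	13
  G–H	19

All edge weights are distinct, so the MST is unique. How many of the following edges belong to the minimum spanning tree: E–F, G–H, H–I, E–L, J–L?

Sort edges by weight, then run Kruskal:
H–K (1): add — endpoints in different components.
G–K (3): add — endpoints in different components.
E–F (4): add — endpoints in different components.
H–I (5): add — endpoints in different components.
E–L (9): add — endpoints in different components.
J–L (13): add — endpoints in different components.
E–G (14): add — endpoints in different components.
MST edge set: {H–K, G–K, E–F, H–I, E–L, J–L, E–G}.
Of the listed edges, {E–F, H–I, E–L, J–L} are in the MST → 4.

4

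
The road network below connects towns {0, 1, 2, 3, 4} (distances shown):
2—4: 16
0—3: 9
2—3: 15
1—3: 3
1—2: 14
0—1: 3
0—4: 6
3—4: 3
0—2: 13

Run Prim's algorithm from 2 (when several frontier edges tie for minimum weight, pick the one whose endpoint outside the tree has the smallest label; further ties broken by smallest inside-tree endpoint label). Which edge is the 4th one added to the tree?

Prim, starting at 2.
Step 1: cheapest edge leaving the tree is 0—2 (13); add 0.
Step 2: cheapest edge leaving the tree is 0—1 (3); add 1.
Step 3: cheapest edge leaving the tree is 1—3 (3); add 3.
Step 4: cheapest edge leaving the tree is 3—4 (3); add 4.
The 4th edge added is 3—4.

3-4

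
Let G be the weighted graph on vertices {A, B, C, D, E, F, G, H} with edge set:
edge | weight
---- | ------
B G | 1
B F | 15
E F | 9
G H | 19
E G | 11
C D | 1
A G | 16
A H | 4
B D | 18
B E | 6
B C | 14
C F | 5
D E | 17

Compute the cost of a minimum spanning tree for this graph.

42

Prim, starting at C.
Step 1: frontier [C D 1, C F 5, B C 14] → take C D (1); add D.
Step 2: frontier [C F 5, B C 14, D E 17, B D 18] → take C F (5); add F.
Step 3: frontier [B C 14, D E 17, B D 18, E F 9, B F 15] → take E F (9); add E.
Step 4: frontier [B C 14, B D 18, B E 6, E G 11, B F 15] → take B E (6); add B.
Step 5: frontier [B G 1, E G 11] → take B G (1); add G.
Step 6: frontier [A G 16, G H 19] → take A G (16); add A.
Step 7: frontier [A H 4, G H 19] → take A H (4); add H.
MST edges: C D, C F, E F, B E, B G, A G, A H; total weight 1+5+9+6+1+16+4 = 42.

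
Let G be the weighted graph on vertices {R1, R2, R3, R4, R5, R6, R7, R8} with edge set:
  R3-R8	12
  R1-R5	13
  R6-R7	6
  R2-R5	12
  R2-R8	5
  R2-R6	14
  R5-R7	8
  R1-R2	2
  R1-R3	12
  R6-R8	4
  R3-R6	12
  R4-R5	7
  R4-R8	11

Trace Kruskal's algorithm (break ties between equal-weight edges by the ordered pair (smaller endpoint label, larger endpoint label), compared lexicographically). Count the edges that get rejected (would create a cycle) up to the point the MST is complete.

Kruskal's algorithm — process edges by increasing weight (ties by edge label):
R1-R2 (2): add — endpoints in different components.
R6-R8 (4): add — endpoints in different components.
R2-R8 (5): add — endpoints in different components.
R6-R7 (6): add — endpoints in different components.
R4-R5 (7): add — endpoints in different components.
R5-R7 (8): add — endpoints in different components.
R4-R8 (11): skip — R4 and R8 already connected.
R1-R3 (12): add — endpoints in different components.
Edges rejected before the tree was complete: 1.

1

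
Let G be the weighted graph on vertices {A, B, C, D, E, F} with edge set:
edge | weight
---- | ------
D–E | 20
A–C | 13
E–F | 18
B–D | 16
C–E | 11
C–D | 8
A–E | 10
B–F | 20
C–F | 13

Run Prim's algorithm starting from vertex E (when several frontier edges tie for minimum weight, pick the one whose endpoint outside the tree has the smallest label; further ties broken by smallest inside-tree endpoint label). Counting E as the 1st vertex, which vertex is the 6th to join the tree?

Prim, starting at E.
Step 1: cheapest edge leaving the tree is A–E (10); add A.
Step 2: cheapest edge leaving the tree is C–E (11); add C.
Step 3: cheapest edge leaving the tree is C–D (8); add D.
Step 4: cheapest edge leaving the tree is C–F (13); add F.
Step 5: cheapest edge leaving the tree is B–D (16); add B.
Vertex order: E, A, C, D, F, B. The 6th vertex is B.

B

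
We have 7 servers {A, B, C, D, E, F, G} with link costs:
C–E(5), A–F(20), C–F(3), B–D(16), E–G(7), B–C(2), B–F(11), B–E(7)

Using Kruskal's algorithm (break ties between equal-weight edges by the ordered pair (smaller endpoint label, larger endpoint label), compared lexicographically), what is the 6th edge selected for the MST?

Kruskal: consider edges lightest-first.
B–C (2): add. Components now {A} {B,C} {D} {E} {F} {G}
C–F (3): add. Components now {A} {B,C,F} {D} {E} {G}
C–E (5): add. Components now {A} {B,C,E,F} {D} {G}
B–E (7): skip — B and E already connected.
E–G (7): add. Components now {A} {B,C,E,F,G} {D}
B–F (11): skip — B and F already connected.
B–D (16): add. Components now {A} {B,C,D,E,F,G}
A–F (20): add. Components now {A,B,C,D,E,F,G}
The 6th edge added is A–F.

A-F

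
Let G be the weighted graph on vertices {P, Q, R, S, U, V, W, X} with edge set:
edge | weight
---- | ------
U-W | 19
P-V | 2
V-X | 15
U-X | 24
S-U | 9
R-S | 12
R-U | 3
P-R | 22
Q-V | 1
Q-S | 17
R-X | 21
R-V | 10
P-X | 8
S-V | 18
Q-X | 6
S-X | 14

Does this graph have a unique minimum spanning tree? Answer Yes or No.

Yes

Sort edges by weight, then run Kruskal:
Q-V (1): add — endpoints in different components.
P-V (2): add — endpoints in different components.
R-U (3): add — endpoints in different components.
Q-X (6): add — endpoints in different components.
P-X (8): skip — P and X already connected.
S-U (9): add — endpoints in different components.
R-V (10): add — endpoints in different components.
R-S (12): skip — S and R already connected.
S-X (14): skip — S and X already connected.
V-X (15): skip — V and X already connected.
Q-S (17): skip — S and Q already connected.
S-V (18): skip — V and S already connected.
U-W (19): add — endpoints in different components.
Every non-tree edge has weight strictly greater than the heaviest edge on the tree path between its endpoints, so the MST is unique.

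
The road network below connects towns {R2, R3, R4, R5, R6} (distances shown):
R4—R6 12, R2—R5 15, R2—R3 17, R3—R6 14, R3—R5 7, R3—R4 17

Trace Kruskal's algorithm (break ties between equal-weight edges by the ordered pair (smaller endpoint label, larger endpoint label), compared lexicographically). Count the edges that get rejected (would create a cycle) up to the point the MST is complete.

0

Sort edges by weight, then run Kruskal:
R3—R5 (7): add. Components now {R3,R5} {R2} {R4} {R6}
R4—R6 (12): add. Components now {R3,R5} {R2} {R4,R6}
R3—R6 (14): add. Components now {R3,R4,R5,R6} {R2}
R2—R5 (15): add. Components now {R2,R3,R4,R5,R6}
Edges rejected before the tree was complete: 0.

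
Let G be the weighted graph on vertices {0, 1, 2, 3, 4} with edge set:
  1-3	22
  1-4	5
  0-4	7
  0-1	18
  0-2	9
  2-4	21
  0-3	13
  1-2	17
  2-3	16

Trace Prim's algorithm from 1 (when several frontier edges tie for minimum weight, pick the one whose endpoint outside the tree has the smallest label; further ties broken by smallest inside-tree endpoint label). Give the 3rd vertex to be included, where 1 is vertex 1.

Prim's algorithm from 1:
Step 1: frontier [1-4 5, 1-2 17, 0-1 18, 1-3 22] → take 1-4 (5); add 4.
Step 2: frontier [1-2 17, 0-1 18, 1-3 22, 0-4 7, 2-4 21] → take 0-4 (7); add 0.
Step 3: frontier [0-2 9, 0-3 13, 1-2 17, 1-3 22, 2-4 21] → take 0-2 (9); add 2.
Step 4: frontier [0-3 13, 1-3 22, 2-3 16] → take 0-3 (13); add 3.
Vertex order: 1, 4, 0, 2, 3. The 3rd vertex is 0.

0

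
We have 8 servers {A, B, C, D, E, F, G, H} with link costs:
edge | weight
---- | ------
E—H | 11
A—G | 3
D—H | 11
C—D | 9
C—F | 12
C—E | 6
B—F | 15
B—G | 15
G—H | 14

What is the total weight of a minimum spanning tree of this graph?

Kruskal: consider edges lightest-first.
A—G (3): add — endpoints in different components.
C—E (6): add — endpoints in different components.
C—D (9): add — endpoints in different components.
D—H (11): add — endpoints in different components.
E—H (11): skip — E and H already connected.
C—F (12): add — endpoints in different components.
G—H (14): add — endpoints in different components.
B—F (15): add — endpoints in different components.
MST edges: A—G, C—E, C—D, D—H, C—F, G—H, B—F; total weight 3+6+9+11+12+14+15 = 70.

70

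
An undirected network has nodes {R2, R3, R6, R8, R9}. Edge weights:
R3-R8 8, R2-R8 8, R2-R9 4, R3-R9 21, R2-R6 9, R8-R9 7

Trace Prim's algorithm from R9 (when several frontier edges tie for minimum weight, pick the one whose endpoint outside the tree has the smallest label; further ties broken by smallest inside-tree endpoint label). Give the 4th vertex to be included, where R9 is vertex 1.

Prim, starting at R9.
Step 1: cheapest edge leaving the tree is R2-R9 (4); add R2.
Step 2: cheapest edge leaving the tree is R8-R9 (7); add R8.
Step 3: cheapest edge leaving the tree is R3-R8 (8); add R3.
Step 4: cheapest edge leaving the tree is R2-R6 (9); add R6.
Vertex order: R9, R2, R8, R3, R6. The 4th vertex is R3.

R3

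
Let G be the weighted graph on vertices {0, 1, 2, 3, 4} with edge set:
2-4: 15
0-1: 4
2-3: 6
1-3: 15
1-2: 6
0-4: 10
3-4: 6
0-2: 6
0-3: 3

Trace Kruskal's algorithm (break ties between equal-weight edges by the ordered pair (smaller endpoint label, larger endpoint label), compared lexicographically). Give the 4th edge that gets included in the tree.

Kruskal: consider edges lightest-first.
0-3 (3): add. Components now {0,3} {1} {2} {4}
0-1 (4): add. Components now {0,1,3} {2} {4}
0-2 (6): add. Components now {0,1,2,3} {4}
1-2 (6): skip — 1 and 2 already connected.
2-3 (6): skip — 2 and 3 already connected.
3-4 (6): add. Components now {0,1,2,3,4}
The 4th edge added is 3-4.

3-4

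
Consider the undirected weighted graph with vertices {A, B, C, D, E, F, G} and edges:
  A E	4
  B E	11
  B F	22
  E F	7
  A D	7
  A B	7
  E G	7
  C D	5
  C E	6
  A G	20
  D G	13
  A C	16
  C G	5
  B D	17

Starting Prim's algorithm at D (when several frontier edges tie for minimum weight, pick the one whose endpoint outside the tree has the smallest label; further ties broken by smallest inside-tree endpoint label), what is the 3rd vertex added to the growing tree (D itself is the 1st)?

Prim, starting at D.
Step 1: cheapest edge leaving the tree is C D (5); add C.
Step 2: cheapest edge leaving the tree is C G (5); add G.
Step 3: cheapest edge leaving the tree is C E (6); add E.
Step 4: cheapest edge leaving the tree is A E (4); add A.
Step 5: cheapest edge leaving the tree is A B (7); add B.
Step 6: cheapest edge leaving the tree is E F (7); add F.
Vertex order: D, C, G, E, A, B, F. The 3rd vertex is G.

G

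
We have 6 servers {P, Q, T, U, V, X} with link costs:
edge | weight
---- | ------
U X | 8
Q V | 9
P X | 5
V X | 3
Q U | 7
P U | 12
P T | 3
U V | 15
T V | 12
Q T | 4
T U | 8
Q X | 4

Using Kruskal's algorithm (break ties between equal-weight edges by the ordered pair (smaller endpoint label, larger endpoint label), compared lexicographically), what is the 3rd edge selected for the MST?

Kruskal: consider edges lightest-first.
P T (3): add — endpoints in different components.
V X (3): add — endpoints in different components.
Q T (4): add — endpoints in different components.
Q X (4): add — endpoints in different components.
P X (5): skip — P and X already connected.
Q U (7): add — endpoints in different components.
The 3rd edge added is Q T.

Q-T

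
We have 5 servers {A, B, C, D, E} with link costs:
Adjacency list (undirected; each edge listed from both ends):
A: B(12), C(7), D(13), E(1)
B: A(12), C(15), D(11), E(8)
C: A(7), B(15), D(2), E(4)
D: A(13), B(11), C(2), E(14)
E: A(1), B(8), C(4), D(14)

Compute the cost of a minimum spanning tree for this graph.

Kruskal's algorithm — process edges by increasing weight (ties by edge label):
A E (1): add. Components now {A,E} {B} {C} {D}
C D (2): add. Components now {A,E} {B} {C,D}
C E (4): add. Components now {A,C,D,E} {B}
A C (7): skip — A and C already connected.
B E (8): add. Components now {A,B,C,D,E}
MST edges: A E, C D, C E, B E; total weight 1+2+4+8 = 15.

15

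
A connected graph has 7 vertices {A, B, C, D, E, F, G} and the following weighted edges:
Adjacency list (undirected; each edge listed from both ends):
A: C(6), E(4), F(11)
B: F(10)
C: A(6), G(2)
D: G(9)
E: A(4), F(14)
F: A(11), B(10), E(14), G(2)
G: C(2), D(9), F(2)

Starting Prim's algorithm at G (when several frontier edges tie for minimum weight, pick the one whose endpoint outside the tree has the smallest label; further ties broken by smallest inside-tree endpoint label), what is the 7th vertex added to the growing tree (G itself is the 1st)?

B

Prim's algorithm from G:
Step 1: cheapest edge leaving the tree is C-G (2); add C.
Step 2: cheapest edge leaving the tree is F-G (2); add F.
Step 3: cheapest edge leaving the tree is A-C (6); add A.
Step 4: cheapest edge leaving the tree is A-E (4); add E.
Step 5: cheapest edge leaving the tree is D-G (9); add D.
Step 6: cheapest edge leaving the tree is B-F (10); add B.
Vertex order: G, C, F, A, E, D, B. The 7th vertex is B.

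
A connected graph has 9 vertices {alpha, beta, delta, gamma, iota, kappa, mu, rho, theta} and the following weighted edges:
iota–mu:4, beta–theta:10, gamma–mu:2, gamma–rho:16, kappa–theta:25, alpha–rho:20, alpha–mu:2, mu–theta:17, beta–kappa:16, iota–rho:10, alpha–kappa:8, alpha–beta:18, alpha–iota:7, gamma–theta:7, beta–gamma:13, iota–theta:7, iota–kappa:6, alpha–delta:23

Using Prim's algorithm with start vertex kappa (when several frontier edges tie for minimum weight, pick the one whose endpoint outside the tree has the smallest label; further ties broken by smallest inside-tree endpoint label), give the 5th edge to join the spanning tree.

Grow the tree from kappa using Prim:
Step 1: cheapest edge leaving the tree is iota–kappa (6); add iota.
Step 2: cheapest edge leaving the tree is iota–mu (4); add mu.
Step 3: cheapest edge leaving the tree is alpha–mu (2); add alpha.
Step 4: cheapest edge leaving the tree is gamma–mu (2); add gamma.
Step 5: cheapest edge leaving the tree is gamma–theta (7); add theta.
Step 6: cheapest edge leaving the tree is beta–theta (10); add beta.
Step 7: cheapest edge leaving the tree is iota–rho (10); add rho.
Step 8: cheapest edge leaving the tree is alpha–delta (23); add delta.
The 5th edge added is gamma–theta.

gamma-theta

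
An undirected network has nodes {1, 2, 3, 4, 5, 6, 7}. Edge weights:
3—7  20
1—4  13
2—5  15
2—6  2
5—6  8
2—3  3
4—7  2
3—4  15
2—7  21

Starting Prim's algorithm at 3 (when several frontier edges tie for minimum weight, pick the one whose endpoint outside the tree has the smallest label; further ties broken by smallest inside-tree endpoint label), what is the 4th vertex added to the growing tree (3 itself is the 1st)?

5

Prim's algorithm from 3:
Step 1: cheapest edge leaving the tree is 2—3 (3); add 2.
Step 2: cheapest edge leaving the tree is 2—6 (2); add 6.
Step 3: cheapest edge leaving the tree is 5—6 (8); add 5.
Step 4: cheapest edge leaving the tree is 3—4 (15); add 4.
Step 5: cheapest edge leaving the tree is 4—7 (2); add 7.
Step 6: cheapest edge leaving the tree is 1—4 (13); add 1.
Vertex order: 3, 2, 6, 5, 4, 7, 1. The 4th vertex is 5.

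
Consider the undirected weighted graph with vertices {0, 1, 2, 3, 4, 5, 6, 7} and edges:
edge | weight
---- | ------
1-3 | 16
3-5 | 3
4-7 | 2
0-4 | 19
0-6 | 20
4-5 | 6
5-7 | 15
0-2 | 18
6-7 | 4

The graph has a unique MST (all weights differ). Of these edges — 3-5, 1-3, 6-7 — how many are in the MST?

Kruskal's algorithm — process edges by increasing weight (ties by edge label):
4-7 (2): add — endpoints in different components.
3-5 (3): add — endpoints in different components.
6-7 (4): add — endpoints in different components.
4-5 (6): add — endpoints in different components.
5-7 (15): skip — 5 and 7 already connected.
1-3 (16): add — endpoints in different components.
0-2 (18): add — endpoints in different components.
0-4 (19): add — endpoints in different components.
MST edge set: {4-7, 3-5, 6-7, 4-5, 1-3, 0-2, 0-4}.
Of the listed edges, {3-5, 1-3, 6-7} are in the MST → 3.

3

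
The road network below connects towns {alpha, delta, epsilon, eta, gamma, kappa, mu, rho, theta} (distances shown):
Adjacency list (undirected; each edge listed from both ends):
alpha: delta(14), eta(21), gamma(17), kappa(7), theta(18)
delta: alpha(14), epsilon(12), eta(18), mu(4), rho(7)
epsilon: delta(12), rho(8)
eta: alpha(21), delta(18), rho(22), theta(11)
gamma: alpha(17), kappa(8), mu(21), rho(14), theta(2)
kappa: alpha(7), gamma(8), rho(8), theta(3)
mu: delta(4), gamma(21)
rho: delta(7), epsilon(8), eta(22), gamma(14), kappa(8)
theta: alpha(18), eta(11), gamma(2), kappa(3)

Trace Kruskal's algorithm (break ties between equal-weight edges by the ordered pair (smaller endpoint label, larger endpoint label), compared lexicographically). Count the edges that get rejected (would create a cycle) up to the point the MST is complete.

1

Sort edges by weight, then run Kruskal:
gamma theta (2): add — endpoints in different components.
kappa theta (3): add — endpoints in different components.
delta mu (4): add — endpoints in different components.
alpha kappa (7): add — endpoints in different components.
delta rho (7): add — endpoints in different components.
epsilon rho (8): add — endpoints in different components.
gamma kappa (8): skip — gamma and kappa already connected.
kappa rho (8): add — endpoints in different components.
eta theta (11): add — endpoints in different components.
Edges rejected before the tree was complete: 1.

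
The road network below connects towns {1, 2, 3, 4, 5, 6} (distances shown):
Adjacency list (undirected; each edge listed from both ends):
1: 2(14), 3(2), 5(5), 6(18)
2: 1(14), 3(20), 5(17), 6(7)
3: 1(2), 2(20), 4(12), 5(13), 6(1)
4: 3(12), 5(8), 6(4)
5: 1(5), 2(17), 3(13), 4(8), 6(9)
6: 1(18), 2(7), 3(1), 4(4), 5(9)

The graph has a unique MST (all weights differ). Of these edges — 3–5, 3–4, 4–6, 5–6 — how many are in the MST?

Kruskal: consider edges lightest-first.
3–6 (1): add — endpoints in different components.
1–3 (2): add — endpoints in different components.
4–6 (4): add — endpoints in different components.
1–5 (5): add — endpoints in different components.
2–6 (7): add — endpoints in different components.
MST edge set: {3–6, 1–3, 4–6, 1–5, 2–6}.
Of the listed edges, {4–6} are in the MST → 1.

1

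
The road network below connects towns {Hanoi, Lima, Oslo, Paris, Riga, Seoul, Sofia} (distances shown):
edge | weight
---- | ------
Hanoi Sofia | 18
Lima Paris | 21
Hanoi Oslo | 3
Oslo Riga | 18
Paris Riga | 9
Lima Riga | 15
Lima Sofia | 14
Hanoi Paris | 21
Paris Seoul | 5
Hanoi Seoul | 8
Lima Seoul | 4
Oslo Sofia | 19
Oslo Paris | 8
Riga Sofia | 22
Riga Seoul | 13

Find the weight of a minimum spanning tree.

Kruskal's algorithm — process edges by increasing weight (ties by edge label):
Hanoi Oslo (3): add — endpoints in different components.
Lima Seoul (4): add — endpoints in different components.
Paris Seoul (5): add — endpoints in different components.
Hanoi Seoul (8): add — endpoints in different components.
Oslo Paris (8): skip — Paris and Oslo already connected.
Paris Riga (9): add — endpoints in different components.
Riga Seoul (13): skip — Riga and Seoul already connected.
Lima Sofia (14): add — endpoints in different components.
MST edges: Hanoi Oslo, Lima Seoul, Paris Seoul, Hanoi Seoul, Paris Riga, Lima Sofia; total weight 3+4+5+8+9+14 = 43.

43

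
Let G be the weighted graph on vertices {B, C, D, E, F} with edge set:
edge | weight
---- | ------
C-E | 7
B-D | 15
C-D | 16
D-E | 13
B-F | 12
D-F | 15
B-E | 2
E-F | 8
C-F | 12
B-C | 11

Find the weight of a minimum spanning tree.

Kruskal's algorithm — process edges by increasing weight (ties by edge label):
B-E (2): add. Components now {B,E} {C} {D} {F}
C-E (7): add. Components now {B,C,E} {D} {F}
E-F (8): add. Components now {B,C,E,F} {D}
B-C (11): skip — B and C already connected.
B-F (12): skip — B and F already connected.
C-F (12): skip — C and F already connected.
D-E (13): add. Components now {B,C,D,E,F}
MST edges: B-E, C-E, E-F, D-E; total weight 2+7+8+13 = 30.

30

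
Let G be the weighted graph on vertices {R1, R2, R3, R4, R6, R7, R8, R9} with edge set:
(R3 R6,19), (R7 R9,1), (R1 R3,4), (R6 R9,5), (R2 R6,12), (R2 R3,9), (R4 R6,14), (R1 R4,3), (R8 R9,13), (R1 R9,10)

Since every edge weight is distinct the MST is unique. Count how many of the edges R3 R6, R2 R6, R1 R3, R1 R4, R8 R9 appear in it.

3

Kruskal: consider edges lightest-first.
R7 R9 (1): add — endpoints in different components.
R1 R4 (3): add — endpoints in different components.
R1 R3 (4): add — endpoints in different components.
R6 R9 (5): add — endpoints in different components.
R2 R3 (9): add — endpoints in different components.
R1 R9 (10): add — endpoints in different components.
R2 R6 (12): skip — R2 and R6 already connected.
R8 R9 (13): add — endpoints in different components.
MST edge set: {R7 R9, R1 R4, R1 R3, R6 R9, R2 R3, R1 R9, R8 R9}.
Of the listed edges, {R1 R3, R1 R4, R8 R9} are in the MST → 3.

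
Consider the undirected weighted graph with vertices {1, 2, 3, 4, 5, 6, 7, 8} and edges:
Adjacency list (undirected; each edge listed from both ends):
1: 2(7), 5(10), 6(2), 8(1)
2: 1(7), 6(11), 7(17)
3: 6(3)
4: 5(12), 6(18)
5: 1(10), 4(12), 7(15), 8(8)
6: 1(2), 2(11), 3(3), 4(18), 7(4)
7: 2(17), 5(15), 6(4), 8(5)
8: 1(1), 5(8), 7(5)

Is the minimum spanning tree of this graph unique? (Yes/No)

Yes

Kruskal: consider edges lightest-first.
1–8 (1): add — endpoints in different components.
1–6 (2): add — endpoints in different components.
3–6 (3): add — endpoints in different components.
6–7 (4): add — endpoints in different components.
7–8 (5): skip — 7 and 8 already connected.
1–2 (7): add — endpoints in different components.
5–8 (8): add — endpoints in different components.
1–5 (10): skip — 1 and 5 already connected.
2–6 (11): skip — 2 and 6 already connected.
4–5 (12): add — endpoints in different components.
Every non-tree edge has weight strictly greater than the heaviest edge on the tree path between its endpoints, so the MST is unique.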